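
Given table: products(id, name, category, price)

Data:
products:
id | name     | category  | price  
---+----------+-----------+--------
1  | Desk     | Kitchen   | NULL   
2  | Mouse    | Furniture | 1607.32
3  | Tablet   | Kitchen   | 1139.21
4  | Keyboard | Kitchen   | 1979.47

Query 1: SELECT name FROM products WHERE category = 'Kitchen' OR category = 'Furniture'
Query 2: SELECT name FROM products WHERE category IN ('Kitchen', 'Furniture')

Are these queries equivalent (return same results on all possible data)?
Yes, equivalent

Both queries return: [('Desk',), ('Keyboard',), ('Mouse',), ('Tablet',)]

Reason: OR vs IN are equivalent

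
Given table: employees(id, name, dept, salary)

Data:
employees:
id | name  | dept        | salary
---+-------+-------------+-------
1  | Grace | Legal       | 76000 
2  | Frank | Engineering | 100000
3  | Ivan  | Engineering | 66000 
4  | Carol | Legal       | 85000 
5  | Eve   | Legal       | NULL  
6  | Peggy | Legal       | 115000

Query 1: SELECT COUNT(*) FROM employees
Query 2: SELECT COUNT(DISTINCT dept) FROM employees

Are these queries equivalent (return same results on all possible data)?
No, not equivalent

Query 1 returns: [(6,)]
Query 2 returns: [(2,)]

Reason: COUNT(*) counts rows, COUNT(DISTINCT dept) counts unique depts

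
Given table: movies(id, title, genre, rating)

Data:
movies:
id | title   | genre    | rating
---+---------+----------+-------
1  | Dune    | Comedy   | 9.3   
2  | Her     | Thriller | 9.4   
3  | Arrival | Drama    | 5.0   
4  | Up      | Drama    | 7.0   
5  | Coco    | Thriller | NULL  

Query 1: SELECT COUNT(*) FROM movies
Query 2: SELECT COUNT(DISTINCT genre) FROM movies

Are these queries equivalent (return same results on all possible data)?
No, not equivalent

Query 1 returns: [(5,)]
Query 2 returns: [(3,)]

Reason: COUNT(*) counts rows, COUNT(DISTINCT genre) counts unique genres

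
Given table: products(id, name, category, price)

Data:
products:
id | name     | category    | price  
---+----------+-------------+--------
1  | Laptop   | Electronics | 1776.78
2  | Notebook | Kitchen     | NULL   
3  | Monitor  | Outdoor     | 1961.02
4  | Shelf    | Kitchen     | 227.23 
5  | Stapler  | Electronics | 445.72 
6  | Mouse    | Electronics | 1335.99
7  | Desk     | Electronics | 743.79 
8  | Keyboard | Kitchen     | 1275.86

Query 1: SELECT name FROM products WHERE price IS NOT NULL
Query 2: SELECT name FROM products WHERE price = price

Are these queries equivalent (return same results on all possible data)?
Yes, equivalent

Both queries return: [('Desk',), ('Keyboard',), ('Laptop',), ('Monitor',), ('Mouse',), ('Shelf',), ('Stapler',)]

Reason: IS NOT NULL vs self-equality (both exclude NULLs)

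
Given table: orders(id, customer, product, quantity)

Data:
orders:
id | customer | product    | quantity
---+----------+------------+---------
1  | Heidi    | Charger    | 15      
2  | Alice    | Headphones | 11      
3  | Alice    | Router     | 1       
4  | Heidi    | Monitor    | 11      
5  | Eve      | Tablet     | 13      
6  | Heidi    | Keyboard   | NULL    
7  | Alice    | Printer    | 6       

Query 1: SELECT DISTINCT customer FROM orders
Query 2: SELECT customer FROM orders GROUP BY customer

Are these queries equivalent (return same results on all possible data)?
Yes, equivalent

Both queries return: [('Alice',), ('Eve',), ('Heidi',)]

Reason: Both get unique customers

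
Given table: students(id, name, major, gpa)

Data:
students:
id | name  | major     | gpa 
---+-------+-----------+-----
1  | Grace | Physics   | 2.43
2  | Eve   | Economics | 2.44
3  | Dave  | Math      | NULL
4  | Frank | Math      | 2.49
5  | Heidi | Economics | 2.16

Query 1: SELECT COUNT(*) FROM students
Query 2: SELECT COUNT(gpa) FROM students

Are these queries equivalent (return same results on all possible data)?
No, not equivalent

Query 1 returns: [(5,)]
Query 2 returns: [(4,)]

Reason: COUNT(*) includes NULLs, COUNT(column) excludes them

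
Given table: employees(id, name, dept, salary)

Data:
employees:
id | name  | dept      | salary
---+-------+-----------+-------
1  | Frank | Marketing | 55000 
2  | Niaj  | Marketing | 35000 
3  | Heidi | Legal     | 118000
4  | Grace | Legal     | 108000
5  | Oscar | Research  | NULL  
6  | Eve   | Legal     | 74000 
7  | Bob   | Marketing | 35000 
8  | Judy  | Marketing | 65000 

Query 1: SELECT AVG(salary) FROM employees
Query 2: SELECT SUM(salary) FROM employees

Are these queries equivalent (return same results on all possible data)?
No, not equivalent

Query 1 returns: [(70000.0,)]
Query 2 returns: [(490000,)]

Reason: AVG vs SUM give different aggregate values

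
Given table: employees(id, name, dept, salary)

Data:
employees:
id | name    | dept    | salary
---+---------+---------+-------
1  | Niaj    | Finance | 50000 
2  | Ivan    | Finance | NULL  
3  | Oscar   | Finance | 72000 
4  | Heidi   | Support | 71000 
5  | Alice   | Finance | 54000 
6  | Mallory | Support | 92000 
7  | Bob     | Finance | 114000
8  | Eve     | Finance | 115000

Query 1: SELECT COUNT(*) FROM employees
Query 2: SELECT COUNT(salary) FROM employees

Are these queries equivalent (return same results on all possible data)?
No, not equivalent

Query 1 returns: [(8,)]
Query 2 returns: [(7,)]

Reason: COUNT(*) includes NULLs, COUNT(column) excludes them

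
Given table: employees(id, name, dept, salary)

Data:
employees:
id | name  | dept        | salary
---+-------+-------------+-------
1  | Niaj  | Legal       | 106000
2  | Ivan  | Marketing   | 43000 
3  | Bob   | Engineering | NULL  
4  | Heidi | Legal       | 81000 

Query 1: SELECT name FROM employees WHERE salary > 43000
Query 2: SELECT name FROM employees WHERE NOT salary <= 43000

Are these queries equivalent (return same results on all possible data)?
Yes, equivalent

Both queries return: [('Heidi',), ('Niaj',)]

Reason: Both filter salary > 43000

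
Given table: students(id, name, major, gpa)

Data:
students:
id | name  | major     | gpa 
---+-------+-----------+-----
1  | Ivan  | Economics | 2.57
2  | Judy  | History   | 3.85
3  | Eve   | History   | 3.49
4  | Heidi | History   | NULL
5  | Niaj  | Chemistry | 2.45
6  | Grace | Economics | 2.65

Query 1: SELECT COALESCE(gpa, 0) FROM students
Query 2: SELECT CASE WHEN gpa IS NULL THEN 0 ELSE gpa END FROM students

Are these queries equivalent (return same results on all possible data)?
Yes, equivalent

Both queries return: [(0,), (2.45,), (2.57,), (2.65,), (3.49,), (3.85,)]

Reason: COALESCE vs CASE for NULL handling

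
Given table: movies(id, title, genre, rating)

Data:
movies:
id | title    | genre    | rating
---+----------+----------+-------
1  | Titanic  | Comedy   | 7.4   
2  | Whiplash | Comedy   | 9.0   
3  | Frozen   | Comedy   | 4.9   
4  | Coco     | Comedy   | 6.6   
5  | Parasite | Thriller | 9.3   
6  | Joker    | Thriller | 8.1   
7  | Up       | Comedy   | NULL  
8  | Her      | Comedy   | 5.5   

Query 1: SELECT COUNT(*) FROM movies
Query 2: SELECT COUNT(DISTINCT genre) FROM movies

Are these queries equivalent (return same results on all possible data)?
No, not equivalent

Query 1 returns: [(8,)]
Query 2 returns: [(2,)]

Reason: COUNT(*) counts rows, COUNT(DISTINCT genre) counts unique genres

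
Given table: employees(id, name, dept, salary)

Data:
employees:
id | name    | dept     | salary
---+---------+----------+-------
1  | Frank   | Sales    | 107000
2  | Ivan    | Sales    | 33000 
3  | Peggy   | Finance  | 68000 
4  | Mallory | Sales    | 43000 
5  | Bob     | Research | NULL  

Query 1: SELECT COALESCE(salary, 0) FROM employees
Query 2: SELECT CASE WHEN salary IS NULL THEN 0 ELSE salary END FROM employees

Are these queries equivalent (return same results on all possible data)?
Yes, equivalent

Both queries return: [(0,), (33000,), (43000,), (68000,), (107000,)]

Reason: COALESCE vs CASE for NULL handling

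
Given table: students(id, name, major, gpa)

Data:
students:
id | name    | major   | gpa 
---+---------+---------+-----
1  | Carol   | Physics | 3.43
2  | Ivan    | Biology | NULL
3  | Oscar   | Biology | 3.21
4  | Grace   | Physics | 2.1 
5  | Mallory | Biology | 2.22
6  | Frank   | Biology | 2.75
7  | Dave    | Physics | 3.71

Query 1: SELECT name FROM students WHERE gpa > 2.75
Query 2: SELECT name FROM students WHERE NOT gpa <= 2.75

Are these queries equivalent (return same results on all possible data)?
Yes, equivalent

Both queries return: [('Carol',), ('Dave',), ('Oscar',)]

Reason: Both filter gpa > 2.75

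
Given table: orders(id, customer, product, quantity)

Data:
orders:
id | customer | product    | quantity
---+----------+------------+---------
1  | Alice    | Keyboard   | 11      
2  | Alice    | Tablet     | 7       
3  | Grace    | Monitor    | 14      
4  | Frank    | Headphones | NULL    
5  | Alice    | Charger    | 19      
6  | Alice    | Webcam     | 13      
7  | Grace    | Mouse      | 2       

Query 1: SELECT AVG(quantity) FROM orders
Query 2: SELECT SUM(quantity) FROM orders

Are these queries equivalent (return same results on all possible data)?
No, not equivalent

Query 1 returns: [(11.0,)]
Query 2 returns: [(66,)]

Reason: AVG vs SUM give different aggregate values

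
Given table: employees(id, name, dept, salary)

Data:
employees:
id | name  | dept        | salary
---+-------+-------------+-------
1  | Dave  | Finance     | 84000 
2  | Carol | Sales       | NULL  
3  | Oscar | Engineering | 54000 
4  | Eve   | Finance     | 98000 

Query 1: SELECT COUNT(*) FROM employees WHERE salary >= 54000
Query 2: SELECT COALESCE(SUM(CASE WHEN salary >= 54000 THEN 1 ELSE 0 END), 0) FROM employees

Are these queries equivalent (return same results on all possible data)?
Yes, equivalent

Both queries return: [(3,)]

Reason: COUNT with WHERE vs conditional SUM (COALESCE handles empty-table NULL)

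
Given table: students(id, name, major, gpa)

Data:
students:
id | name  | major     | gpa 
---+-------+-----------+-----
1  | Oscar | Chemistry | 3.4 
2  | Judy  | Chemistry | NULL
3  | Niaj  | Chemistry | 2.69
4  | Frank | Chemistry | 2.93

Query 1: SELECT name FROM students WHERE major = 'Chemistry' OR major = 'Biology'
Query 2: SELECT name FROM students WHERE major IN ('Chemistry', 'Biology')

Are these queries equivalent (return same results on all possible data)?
Yes, equivalent

Both queries return: [('Frank',), ('Judy',), ('Niaj',), ('Oscar',)]

Reason: OR vs IN are equivalent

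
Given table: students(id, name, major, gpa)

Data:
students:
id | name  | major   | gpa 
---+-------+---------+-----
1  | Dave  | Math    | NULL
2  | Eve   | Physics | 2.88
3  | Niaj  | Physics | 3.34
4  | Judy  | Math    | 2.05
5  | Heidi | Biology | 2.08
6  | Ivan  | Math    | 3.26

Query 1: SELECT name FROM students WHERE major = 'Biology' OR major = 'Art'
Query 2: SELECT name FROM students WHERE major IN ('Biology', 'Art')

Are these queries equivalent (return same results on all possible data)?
Yes, equivalent

Both queries return: [('Heidi',)]

Reason: OR vs IN are equivalent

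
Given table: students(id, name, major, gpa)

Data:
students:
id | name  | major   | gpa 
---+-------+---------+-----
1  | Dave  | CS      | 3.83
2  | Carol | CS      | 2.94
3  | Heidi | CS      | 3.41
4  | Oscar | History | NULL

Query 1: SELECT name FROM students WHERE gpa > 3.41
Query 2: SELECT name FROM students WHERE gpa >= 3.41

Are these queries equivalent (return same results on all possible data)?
No, not equivalent

Query 1 returns: [('Dave',)]
Query 2 returns: [('Dave',), ('Heidi',)]

Reason: > vs >= gives different results when gpa = 3.41 exists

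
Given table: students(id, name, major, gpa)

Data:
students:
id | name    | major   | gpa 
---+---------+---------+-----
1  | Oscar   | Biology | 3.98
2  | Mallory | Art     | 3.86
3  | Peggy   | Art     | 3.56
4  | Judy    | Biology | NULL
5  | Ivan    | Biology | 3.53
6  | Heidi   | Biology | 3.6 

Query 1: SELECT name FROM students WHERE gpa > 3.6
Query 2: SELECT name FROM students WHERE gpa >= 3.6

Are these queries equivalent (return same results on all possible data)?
No, not equivalent

Query 1 returns: [('Oscar',), ('Mallory',)]
Query 2 returns: [('Oscar',), ('Mallory',), ('Heidi',)]

Reason: > vs >= gives different results when gpa = 3.6 exists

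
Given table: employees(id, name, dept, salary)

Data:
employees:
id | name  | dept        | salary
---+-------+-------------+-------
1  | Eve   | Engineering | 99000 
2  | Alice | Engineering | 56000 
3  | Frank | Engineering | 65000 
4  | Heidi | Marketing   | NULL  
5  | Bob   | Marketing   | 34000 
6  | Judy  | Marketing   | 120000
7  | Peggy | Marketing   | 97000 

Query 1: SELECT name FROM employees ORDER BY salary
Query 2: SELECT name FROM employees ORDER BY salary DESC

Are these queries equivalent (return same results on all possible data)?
No, not equivalent

Query 1 returns: [('Heidi',), ('Bob',), ('Alice',), ('Frank',), ('Peggy',), ('Eve',), ('Judy',)]
Query 2 returns: [('Judy',), ('Eve',), ('Peggy',), ('Frank',), ('Alice',), ('Bob',), ('Heidi',)]

Reason: ASC vs DESC gives opposite ordering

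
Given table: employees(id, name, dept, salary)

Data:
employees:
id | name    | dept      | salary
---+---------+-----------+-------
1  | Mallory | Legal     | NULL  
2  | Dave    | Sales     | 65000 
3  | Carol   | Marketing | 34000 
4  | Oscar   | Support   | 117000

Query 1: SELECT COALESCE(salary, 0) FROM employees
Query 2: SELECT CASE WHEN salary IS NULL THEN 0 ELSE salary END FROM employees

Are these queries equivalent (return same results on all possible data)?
Yes, equivalent

Both queries return: [(0,), (34000,), (65000,), (117000,)]

Reason: COALESCE vs CASE for NULL handling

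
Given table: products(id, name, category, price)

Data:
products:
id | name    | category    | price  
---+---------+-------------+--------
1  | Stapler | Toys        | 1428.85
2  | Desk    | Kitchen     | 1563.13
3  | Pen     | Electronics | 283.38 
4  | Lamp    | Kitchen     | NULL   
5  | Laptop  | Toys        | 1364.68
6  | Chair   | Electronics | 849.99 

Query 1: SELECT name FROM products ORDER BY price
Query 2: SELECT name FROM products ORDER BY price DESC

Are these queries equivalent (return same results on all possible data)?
No, not equivalent

Query 1 returns: [('Lamp',), ('Pen',), ('Chair',), ('Laptop',), ('Stapler',), ('Desk',)]
Query 2 returns: [('Desk',), ('Stapler',), ('Laptop',), ('Chair',), ('Pen',), ('Lamp',)]

Reason: ASC vs DESC gives opposite ordering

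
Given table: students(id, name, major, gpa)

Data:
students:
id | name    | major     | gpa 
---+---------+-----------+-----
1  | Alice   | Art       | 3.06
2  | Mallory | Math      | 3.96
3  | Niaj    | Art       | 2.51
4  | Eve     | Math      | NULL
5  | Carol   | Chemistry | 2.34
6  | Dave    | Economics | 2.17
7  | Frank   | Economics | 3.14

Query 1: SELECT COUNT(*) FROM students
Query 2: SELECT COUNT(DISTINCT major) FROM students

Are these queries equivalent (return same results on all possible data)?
No, not equivalent

Query 1 returns: [(7,)]
Query 2 returns: [(4,)]

Reason: COUNT(*) counts rows, COUNT(DISTINCT major) counts unique majors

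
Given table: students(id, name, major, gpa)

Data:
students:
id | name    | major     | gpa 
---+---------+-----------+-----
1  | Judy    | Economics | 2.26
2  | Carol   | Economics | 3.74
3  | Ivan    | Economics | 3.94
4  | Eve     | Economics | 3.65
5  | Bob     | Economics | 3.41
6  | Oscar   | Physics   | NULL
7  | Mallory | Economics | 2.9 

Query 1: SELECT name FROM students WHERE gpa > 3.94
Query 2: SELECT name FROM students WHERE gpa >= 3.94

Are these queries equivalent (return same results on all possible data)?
No, not equivalent

Query 1 returns: []
Query 2 returns: [('Ivan',)]

Reason: > vs >= gives different results when gpa = 3.94 exists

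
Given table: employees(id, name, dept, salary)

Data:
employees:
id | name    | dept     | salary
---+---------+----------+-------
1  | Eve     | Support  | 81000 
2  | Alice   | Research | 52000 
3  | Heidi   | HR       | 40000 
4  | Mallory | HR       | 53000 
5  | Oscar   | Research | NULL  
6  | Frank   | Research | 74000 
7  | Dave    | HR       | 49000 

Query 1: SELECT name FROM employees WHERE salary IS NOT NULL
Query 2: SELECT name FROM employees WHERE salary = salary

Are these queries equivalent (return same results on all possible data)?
Yes, equivalent

Both queries return: [('Alice',), ('Dave',), ('Eve',), ('Frank',), ('Heidi',), ('Mallory',)]

Reason: IS NOT NULL vs self-equality (both exclude NULLs)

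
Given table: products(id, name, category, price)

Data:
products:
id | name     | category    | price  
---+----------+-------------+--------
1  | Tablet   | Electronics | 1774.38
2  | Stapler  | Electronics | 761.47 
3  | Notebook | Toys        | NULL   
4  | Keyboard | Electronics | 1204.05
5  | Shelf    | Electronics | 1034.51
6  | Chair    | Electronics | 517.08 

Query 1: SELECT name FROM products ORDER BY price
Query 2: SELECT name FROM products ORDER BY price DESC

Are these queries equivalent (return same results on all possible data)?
No, not equivalent

Query 1 returns: [('Notebook',), ('Chair',), ('Stapler',), ('Shelf',), ('Keyboard',), ('Tablet',)]
Query 2 returns: [('Tablet',), ('Keyboard',), ('Shelf',), ('Stapler',), ('Chair',), ('Notebook',)]

Reason: ASC vs DESC gives opposite ordering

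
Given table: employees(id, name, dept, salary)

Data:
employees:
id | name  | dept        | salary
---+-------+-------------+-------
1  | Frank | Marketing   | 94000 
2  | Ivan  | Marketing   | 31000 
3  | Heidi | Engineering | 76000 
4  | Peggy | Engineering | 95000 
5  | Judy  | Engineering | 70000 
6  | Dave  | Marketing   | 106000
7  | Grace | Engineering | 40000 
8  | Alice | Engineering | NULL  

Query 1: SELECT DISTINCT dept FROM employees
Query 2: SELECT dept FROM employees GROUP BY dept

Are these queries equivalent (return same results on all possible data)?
Yes, equivalent

Both queries return: [('Engineering',), ('Marketing',)]

Reason: Both get unique depts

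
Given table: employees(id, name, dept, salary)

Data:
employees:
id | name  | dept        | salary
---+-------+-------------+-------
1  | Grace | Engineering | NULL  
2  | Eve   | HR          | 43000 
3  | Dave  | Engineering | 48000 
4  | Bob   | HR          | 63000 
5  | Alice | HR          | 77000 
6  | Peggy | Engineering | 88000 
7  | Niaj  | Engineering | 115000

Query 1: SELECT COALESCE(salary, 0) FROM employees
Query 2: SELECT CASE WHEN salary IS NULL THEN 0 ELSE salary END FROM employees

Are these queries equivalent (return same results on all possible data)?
Yes, equivalent

Both queries return: [(0,), (43000,), (48000,), (63000,), (77000,), (88000,), (115000,)]

Reason: COALESCE vs CASE for NULL handling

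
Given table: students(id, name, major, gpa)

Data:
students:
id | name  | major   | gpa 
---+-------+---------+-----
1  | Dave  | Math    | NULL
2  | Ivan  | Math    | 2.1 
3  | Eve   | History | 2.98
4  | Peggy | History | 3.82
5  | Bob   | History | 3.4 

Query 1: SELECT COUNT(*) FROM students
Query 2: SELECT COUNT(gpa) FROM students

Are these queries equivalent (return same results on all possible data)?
No, not equivalent

Query 1 returns: [(5,)]
Query 2 returns: [(4,)]

Reason: COUNT(*) includes NULLs, COUNT(column) excludes them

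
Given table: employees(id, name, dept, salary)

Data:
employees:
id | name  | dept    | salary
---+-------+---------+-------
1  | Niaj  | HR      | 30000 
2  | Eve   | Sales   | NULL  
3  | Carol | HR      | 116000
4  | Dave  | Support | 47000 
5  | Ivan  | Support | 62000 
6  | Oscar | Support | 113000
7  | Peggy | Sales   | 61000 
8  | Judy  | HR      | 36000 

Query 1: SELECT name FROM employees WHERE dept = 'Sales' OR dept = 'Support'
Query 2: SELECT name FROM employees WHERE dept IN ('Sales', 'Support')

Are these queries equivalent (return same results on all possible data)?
Yes, equivalent

Both queries return: [('Dave',), ('Eve',), ('Ivan',), ('Oscar',), ('Peggy',)]

Reason: OR vs IN are equivalent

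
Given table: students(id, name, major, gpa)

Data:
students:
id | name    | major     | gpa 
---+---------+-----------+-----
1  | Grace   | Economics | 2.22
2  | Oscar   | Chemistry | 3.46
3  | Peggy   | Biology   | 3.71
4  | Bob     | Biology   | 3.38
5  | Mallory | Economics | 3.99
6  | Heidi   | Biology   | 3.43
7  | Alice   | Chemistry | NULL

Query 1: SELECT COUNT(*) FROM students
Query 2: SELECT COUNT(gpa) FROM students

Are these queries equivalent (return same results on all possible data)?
No, not equivalent

Query 1 returns: [(7,)]
Query 2 returns: [(6,)]

Reason: COUNT(*) includes NULLs, COUNT(column) excludes them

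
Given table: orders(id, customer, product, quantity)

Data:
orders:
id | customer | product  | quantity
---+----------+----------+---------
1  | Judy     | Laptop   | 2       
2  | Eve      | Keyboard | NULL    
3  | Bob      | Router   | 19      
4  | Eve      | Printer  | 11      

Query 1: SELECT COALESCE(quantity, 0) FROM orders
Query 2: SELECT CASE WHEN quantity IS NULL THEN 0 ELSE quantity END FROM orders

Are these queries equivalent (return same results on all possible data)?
Yes, equivalent

Both queries return: [(0,), (2,), (11,), (19,)]

Reason: COALESCE vs CASE for NULL handling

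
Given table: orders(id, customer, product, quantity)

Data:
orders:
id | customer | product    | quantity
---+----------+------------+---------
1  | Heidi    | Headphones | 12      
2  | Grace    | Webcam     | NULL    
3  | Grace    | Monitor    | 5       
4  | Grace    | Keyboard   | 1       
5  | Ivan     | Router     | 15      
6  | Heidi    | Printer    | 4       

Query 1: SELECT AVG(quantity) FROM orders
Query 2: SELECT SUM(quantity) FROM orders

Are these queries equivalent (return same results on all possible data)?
No, not equivalent

Query 1 returns: [(7.4,)]
Query 2 returns: [(37,)]

Reason: AVG vs SUM give different aggregate values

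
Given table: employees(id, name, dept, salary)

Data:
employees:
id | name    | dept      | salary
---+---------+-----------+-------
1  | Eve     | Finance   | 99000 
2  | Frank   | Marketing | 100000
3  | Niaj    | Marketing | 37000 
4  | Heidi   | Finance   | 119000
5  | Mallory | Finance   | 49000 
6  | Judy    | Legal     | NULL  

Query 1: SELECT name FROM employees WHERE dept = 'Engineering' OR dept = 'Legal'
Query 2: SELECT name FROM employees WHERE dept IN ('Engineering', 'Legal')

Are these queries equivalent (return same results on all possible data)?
Yes, equivalent

Both queries return: [('Judy',)]

Reason: OR vs IN are equivalent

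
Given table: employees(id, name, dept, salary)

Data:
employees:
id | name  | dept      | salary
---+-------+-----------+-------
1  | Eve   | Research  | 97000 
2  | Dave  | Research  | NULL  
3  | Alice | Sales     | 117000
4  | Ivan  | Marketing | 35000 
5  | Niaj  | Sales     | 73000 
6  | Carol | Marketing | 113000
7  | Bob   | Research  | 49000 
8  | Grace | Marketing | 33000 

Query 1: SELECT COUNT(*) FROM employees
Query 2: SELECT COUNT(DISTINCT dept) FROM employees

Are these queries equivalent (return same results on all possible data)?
No, not equivalent

Query 1 returns: [(8,)]
Query 2 returns: [(3,)]

Reason: COUNT(*) counts rows, COUNT(DISTINCT dept) counts unique depts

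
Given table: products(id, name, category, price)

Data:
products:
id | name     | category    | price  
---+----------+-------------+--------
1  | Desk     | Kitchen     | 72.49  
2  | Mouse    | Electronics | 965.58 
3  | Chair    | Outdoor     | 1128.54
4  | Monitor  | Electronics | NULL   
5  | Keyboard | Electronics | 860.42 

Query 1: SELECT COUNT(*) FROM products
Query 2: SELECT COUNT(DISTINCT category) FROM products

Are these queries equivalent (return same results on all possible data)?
No, not equivalent

Query 1 returns: [(5,)]
Query 2 returns: [(3,)]

Reason: COUNT(*) counts rows, COUNT(DISTINCT category) counts unique categorys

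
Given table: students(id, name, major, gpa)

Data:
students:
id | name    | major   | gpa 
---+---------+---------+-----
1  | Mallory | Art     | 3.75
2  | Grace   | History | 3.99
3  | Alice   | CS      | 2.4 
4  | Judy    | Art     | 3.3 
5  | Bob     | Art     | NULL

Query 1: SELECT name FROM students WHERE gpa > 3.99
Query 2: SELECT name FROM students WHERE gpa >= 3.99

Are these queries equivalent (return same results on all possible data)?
No, not equivalent

Query 1 returns: []
Query 2 returns: [('Grace',)]

Reason: > vs >= gives different results when gpa = 3.99 exists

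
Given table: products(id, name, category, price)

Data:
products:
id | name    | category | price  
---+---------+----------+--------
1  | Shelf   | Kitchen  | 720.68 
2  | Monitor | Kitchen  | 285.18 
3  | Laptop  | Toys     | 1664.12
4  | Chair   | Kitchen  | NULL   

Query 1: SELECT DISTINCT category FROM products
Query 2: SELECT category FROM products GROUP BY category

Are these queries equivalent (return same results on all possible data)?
Yes, equivalent

Both queries return: [('Kitchen',), ('Toys',)]

Reason: Both get unique categorys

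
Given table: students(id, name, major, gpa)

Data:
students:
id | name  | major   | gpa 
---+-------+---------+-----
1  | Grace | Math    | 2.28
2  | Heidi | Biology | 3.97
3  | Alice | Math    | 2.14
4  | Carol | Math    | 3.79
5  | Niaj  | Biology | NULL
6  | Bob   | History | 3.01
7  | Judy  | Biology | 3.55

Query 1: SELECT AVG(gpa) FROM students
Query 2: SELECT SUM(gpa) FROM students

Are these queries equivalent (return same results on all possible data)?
No, not equivalent

Query 1 returns: [(3.123333333333333,)]
Query 2 returns: [(18.74,)]

Reason: AVG vs SUM give different aggregate values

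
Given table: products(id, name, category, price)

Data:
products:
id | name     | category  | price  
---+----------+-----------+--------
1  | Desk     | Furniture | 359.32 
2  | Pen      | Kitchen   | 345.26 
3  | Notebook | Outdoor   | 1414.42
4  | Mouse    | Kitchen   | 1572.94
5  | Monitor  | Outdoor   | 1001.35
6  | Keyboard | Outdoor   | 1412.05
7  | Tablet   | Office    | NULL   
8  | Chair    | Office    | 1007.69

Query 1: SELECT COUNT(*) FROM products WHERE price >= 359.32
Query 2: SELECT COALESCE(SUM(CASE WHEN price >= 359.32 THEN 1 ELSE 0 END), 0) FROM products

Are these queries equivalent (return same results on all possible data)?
Yes, equivalent

Both queries return: [(6,)]

Reason: COUNT with WHERE vs conditional SUM (COALESCE handles empty-table NULL)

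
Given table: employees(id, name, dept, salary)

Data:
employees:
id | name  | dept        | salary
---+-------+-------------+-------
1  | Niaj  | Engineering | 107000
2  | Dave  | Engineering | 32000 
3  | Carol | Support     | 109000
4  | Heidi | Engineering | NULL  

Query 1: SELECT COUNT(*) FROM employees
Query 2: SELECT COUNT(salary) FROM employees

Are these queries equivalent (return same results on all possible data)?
No, not equivalent

Query 1 returns: [(4,)]
Query 2 returns: [(3,)]

Reason: COUNT(*) includes NULLs, COUNT(column) excludes them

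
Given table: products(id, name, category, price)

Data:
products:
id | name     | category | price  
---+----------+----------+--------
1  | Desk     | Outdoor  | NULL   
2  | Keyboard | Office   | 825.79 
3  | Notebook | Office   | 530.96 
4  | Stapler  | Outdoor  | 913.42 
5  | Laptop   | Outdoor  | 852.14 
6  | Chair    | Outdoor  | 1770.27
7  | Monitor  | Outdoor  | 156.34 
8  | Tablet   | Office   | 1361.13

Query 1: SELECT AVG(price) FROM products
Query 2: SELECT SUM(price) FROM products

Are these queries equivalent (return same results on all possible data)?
No, not equivalent

Query 1 returns: [(915.7214285714286,)]
Query 2 returns: [(6410.05,)]

Reason: AVG vs SUM give different aggregate values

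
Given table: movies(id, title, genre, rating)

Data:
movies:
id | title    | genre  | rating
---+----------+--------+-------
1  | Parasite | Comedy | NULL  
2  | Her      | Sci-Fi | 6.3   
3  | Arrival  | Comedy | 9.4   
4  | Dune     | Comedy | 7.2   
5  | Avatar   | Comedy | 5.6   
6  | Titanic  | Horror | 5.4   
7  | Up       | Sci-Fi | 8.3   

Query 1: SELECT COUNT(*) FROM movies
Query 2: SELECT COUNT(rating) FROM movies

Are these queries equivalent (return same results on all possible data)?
No, not equivalent

Query 1 returns: [(7,)]
Query 2 returns: [(6,)]

Reason: COUNT(*) includes NULLs, COUNT(column) excludes them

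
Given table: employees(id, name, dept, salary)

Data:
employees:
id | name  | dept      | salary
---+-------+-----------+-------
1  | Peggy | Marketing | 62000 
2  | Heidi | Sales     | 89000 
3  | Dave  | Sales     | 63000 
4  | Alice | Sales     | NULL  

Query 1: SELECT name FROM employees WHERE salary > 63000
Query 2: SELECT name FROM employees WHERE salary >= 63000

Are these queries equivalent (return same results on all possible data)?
No, not equivalent

Query 1 returns: [('Heidi',)]
Query 2 returns: [('Heidi',), ('Dave',)]

Reason: > vs >= gives different results when salary = 63000 exists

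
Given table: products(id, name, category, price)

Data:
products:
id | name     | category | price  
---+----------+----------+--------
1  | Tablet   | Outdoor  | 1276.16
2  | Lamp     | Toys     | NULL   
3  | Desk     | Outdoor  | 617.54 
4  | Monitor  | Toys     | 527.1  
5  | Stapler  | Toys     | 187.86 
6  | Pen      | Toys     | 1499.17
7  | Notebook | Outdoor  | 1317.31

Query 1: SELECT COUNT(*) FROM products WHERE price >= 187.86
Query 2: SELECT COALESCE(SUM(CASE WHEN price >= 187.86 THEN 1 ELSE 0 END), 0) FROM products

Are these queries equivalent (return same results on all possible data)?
Yes, equivalent

Both queries return: [(6,)]

Reason: COUNT with WHERE vs conditional SUM (COALESCE handles empty-table NULL)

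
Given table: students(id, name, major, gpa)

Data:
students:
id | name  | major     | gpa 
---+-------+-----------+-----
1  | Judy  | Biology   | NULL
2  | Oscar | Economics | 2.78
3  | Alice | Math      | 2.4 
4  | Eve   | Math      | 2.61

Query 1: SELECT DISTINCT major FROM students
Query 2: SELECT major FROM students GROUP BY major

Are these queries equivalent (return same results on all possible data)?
Yes, equivalent

Both queries return: [('Biology',), ('Economics',), ('Math',)]

Reason: Both get unique majors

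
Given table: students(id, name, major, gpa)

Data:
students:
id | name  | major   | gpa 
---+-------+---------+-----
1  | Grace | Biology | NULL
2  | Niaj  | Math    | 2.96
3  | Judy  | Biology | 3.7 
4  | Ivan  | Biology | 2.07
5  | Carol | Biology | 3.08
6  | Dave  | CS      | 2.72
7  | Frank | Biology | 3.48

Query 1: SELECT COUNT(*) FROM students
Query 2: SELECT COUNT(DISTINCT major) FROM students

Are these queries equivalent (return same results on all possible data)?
No, not equivalent

Query 1 returns: [(7,)]
Query 2 returns: [(3,)]

Reason: COUNT(*) counts rows, COUNT(DISTINCT major) counts unique majors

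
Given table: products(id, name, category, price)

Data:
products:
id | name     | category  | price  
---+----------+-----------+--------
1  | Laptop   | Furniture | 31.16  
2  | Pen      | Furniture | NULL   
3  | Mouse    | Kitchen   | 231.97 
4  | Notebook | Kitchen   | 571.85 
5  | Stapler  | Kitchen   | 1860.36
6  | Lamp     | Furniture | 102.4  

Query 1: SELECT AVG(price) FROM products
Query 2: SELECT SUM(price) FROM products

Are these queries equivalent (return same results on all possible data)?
No, not equivalent

Query 1 returns: [(559.548,)]
Query 2 returns: [(2797.74,)]

Reason: AVG vs SUM give different aggregate values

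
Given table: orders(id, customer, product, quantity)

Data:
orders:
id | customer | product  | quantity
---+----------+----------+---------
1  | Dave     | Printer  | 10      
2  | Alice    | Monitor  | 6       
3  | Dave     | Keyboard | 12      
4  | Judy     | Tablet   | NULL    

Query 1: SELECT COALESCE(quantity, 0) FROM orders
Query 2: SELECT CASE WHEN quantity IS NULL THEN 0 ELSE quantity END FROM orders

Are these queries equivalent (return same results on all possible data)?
Yes, equivalent

Both queries return: [(0,), (6,), (10,), (12,)]

Reason: COALESCE vs CASE for NULL handling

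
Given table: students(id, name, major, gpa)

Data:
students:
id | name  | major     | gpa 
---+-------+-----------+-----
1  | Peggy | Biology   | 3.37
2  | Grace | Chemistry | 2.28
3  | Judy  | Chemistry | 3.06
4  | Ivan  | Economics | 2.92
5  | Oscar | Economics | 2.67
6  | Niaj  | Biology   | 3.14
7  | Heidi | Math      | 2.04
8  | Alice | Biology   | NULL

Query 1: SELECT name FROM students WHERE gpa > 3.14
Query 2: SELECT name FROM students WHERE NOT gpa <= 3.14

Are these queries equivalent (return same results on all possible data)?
Yes, equivalent

Both queries return: [('Peggy',)]

Reason: Both filter gpa > 3.14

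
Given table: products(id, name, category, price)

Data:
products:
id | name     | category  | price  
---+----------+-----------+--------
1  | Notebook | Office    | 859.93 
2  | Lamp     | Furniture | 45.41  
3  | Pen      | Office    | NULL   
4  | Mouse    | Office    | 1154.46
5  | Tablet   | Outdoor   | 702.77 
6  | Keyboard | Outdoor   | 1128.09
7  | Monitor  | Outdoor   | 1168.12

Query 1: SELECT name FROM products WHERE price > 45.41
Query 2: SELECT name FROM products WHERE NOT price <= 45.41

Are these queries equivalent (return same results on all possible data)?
Yes, equivalent

Both queries return: [('Keyboard',), ('Monitor',), ('Mouse',), ('Notebook',), ('Tablet',)]

Reason: Both filter price > 45.41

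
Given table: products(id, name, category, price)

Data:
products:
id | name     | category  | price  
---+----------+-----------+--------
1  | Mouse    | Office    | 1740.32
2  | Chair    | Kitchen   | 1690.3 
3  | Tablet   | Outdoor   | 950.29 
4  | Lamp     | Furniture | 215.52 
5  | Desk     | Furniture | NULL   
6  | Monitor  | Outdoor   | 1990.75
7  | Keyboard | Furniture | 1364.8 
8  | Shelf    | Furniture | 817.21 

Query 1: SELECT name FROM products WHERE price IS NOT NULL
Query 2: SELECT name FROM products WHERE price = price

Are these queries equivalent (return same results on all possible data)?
Yes, equivalent

Both queries return: [('Chair',), ('Keyboard',), ('Lamp',), ('Monitor',), ('Mouse',), ('Shelf',), ('Tablet',)]

Reason: IS NOT NULL vs self-equality (both exclude NULLs)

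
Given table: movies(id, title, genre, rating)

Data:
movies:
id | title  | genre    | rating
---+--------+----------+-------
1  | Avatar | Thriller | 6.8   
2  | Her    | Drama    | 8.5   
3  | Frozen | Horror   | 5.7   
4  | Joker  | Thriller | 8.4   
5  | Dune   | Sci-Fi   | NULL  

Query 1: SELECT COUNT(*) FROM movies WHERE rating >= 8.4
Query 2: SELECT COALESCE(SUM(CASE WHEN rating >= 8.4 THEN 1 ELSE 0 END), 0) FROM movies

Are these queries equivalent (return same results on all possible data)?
Yes, equivalent

Both queries return: [(2,)]

Reason: COUNT with WHERE vs conditional SUM (COALESCE handles empty-table NULL)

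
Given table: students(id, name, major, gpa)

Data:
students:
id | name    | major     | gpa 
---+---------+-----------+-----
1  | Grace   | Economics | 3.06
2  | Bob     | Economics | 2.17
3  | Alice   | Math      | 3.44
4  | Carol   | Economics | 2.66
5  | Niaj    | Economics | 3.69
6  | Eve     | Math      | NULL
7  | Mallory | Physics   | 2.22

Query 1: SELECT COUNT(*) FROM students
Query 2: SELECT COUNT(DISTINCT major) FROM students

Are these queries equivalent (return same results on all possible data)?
No, not equivalent

Query 1 returns: [(7,)]
Query 2 returns: [(3,)]

Reason: COUNT(*) counts rows, COUNT(DISTINCT major) counts unique majors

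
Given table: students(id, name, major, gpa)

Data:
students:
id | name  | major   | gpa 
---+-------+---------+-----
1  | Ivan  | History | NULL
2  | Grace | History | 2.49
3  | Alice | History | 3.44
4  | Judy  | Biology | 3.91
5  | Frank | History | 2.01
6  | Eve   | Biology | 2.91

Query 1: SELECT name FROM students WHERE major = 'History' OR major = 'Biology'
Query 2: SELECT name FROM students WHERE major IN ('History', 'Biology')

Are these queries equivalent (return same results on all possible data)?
Yes, equivalent

Both queries return: [('Alice',), ('Eve',), ('Frank',), ('Grace',), ('Ivan',), ('Judy',)]

Reason: OR vs IN are equivalent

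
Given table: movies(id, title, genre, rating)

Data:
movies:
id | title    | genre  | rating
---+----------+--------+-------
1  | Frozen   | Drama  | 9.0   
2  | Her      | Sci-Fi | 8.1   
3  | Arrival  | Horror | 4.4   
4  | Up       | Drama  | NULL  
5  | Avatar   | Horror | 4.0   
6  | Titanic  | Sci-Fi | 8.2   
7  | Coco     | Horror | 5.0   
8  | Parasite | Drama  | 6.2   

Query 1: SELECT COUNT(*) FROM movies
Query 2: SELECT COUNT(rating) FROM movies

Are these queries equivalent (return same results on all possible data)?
No, not equivalent

Query 1 returns: [(8,)]
Query 2 returns: [(7,)]

Reason: COUNT(*) includes NULLs, COUNT(column) excludes them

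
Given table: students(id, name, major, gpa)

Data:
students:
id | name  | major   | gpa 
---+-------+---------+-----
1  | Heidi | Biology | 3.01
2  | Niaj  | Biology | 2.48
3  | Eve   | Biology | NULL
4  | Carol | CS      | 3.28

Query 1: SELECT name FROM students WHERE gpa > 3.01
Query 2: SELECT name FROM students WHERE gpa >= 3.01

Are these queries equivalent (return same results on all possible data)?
No, not equivalent

Query 1 returns: [('Carol',)]
Query 2 returns: [('Heidi',), ('Carol',)]

Reason: > vs >= gives different results when gpa = 3.01 exists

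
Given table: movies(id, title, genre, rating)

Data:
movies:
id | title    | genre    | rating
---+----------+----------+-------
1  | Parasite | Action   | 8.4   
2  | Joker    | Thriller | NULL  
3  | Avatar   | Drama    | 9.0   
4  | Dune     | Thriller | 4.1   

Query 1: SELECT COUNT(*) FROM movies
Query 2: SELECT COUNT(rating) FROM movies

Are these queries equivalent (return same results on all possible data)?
No, not equivalent

Query 1 returns: [(4,)]
Query 2 returns: [(3,)]

Reason: COUNT(*) includes NULLs, COUNT(column) excludes them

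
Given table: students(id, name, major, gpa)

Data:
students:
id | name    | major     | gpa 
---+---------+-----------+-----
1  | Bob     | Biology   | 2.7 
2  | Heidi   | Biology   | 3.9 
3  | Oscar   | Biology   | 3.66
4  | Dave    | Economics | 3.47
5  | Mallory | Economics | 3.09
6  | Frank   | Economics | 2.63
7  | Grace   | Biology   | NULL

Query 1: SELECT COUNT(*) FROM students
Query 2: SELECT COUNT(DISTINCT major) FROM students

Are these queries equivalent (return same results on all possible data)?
No, not equivalent

Query 1 returns: [(7,)]
Query 2 returns: [(2,)]

Reason: COUNT(*) counts rows, COUNT(DISTINCT major) counts unique majors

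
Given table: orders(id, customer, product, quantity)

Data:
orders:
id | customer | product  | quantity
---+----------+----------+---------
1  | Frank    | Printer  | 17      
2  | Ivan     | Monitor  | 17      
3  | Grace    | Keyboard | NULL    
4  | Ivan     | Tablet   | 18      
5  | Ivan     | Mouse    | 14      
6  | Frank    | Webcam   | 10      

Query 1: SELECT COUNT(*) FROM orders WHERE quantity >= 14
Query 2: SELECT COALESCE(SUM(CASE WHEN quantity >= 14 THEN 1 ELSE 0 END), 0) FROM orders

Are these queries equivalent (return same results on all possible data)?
Yes, equivalent

Both queries return: [(4,)]

Reason: COUNT with WHERE vs conditional SUM (COALESCE handles empty-table NULL)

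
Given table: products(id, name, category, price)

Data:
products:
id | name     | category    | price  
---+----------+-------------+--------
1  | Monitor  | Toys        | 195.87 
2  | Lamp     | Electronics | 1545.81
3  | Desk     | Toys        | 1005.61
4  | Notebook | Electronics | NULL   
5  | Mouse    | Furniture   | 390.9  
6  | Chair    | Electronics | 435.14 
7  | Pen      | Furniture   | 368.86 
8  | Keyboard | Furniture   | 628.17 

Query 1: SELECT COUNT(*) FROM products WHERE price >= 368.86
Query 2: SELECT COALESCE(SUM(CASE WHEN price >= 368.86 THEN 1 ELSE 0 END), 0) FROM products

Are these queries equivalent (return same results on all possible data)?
Yes, equivalent

Both queries return: [(6,)]

Reason: COUNT with WHERE vs conditional SUM (COALESCE handles empty-table NULL)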